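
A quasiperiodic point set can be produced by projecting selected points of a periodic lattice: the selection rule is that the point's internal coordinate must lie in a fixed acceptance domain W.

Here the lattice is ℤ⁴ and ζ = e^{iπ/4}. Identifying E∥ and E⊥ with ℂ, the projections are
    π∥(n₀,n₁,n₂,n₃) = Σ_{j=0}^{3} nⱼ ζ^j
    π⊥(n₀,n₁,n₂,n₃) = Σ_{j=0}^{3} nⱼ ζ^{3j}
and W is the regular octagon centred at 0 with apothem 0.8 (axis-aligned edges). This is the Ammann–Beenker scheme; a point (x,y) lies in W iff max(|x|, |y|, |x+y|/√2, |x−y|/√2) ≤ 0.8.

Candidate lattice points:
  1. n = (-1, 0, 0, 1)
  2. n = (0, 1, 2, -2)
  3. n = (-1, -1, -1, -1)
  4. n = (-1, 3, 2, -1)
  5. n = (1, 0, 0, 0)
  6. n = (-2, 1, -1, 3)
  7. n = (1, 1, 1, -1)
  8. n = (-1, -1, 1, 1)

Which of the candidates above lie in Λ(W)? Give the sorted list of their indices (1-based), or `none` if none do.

π⊥(n) = n₀ + n₁ζ³ + n₂ζ⁶ + n₃ζ⁹ where ζ = e^{iπ/4}.
#1 (-1, 0, 0, 1): internal (-0.292893, 0.707107); octagon support 0.707107 vs apothem 0.8 → ∈ W
#2 (0, 1, 2, -2): internal (-2.121320, -2.707107); octagon support 3.414214 vs apothem 0.8 → ∉ W
#3 (-1, -1, -1, -1): internal (-1.000000, -0.414214); octagon support 1.000000 vs apothem 0.8 → ∉ W
#4 (-1, 3, 2, -1): internal (-3.828427, -0.585786); octagon support 3.828427 vs apothem 0.8 → ∉ W
#5 (1, 0, 0, 0): internal (1.000000, 0.000000); octagon support 1.000000 vs apothem 0.8 → ∉ W
#6 (-2, 1, -1, 3): internal (-0.585786, 3.828427); octagon support 3.828427 vs apothem 0.8 → ∉ W
#7 (1, 1, 1, -1): internal (-0.414214, -1.000000); octagon support 1.000000 vs apothem 0.8 → ∉ W
#8 (-1, -1, 1, 1): internal (0.414214, -1.000000); octagon support 1.000000 vs apothem 0.8 → ∉ W

1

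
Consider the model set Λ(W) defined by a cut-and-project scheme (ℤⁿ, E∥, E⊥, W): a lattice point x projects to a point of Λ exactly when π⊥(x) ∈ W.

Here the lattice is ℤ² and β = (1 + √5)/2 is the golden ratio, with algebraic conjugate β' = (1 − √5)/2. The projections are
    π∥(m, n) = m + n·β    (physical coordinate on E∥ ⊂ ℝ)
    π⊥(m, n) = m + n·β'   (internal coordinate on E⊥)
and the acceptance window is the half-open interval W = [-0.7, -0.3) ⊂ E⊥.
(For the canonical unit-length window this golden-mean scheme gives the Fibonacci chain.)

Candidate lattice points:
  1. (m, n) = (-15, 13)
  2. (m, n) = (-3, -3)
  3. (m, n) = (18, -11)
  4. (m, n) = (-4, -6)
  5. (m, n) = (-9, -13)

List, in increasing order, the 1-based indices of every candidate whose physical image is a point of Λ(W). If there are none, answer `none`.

none

Compute β' = (1−√5)/2 = -0.6180, so π⊥(m,n) = m -0.6180·n.
#1 (-15,13): internal coord -15 + (13)·β' = -23.0344; -23.0344 ∉ [-0.7, -0.3) → out
#2 (-3,-3): internal coord -3 + (-3)·β' = -1.1459; -1.1459 ∉ [-0.7, -0.3) → out
#3 (18,-11): internal coord 18 + (-11)·β' = +24.7984; +24.7984 ∉ [-0.7, -0.3) → out
#4 (-4,-6): internal coord -4 + (-6)·β' = -0.2918; -0.2918 ∉ [-0.7, -0.3) → out
#5 (-9,-13): internal coord -9 + (-13)·β' = -0.9656; -0.9656 ∉ [-0.7, -0.3) → out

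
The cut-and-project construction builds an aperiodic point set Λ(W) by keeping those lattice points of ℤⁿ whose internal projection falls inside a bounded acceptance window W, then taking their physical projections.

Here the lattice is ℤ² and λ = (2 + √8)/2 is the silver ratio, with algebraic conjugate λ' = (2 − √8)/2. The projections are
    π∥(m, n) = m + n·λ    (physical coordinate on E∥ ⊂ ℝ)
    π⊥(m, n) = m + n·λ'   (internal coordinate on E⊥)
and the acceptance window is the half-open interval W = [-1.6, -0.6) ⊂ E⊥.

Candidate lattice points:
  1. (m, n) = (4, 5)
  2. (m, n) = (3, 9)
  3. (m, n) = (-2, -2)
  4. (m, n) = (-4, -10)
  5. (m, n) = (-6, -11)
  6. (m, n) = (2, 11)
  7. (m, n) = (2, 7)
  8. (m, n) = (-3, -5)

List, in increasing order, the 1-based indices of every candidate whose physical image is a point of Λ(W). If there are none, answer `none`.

Compute λ' = (2−√8)/2 = -0.414214, so π⊥(m,n) = m -0.414214·n.
#1 (4,5): internal coord 4 + (5)·λ' = +1.928932; +1.928932 ∉ [-1.6, -0.6) → out
#2 (3,9): internal coord 3 + (9)·λ' = -0.727922; -0.727922 ∈ [-1.6, -0.6) → IN Λ
#3 (-2,-2): internal coord -2 + (-2)·λ' = -1.171573; -1.171573 ∈ [-1.6, -0.6) → IN Λ
#4 (-4,-10): internal coord -4 + (-10)·λ' = +0.142136; +0.142136 ∉ [-1.6, -0.6) → out
#5 (-6,-11): internal coord -6 + (-11)·λ' = -1.443651; -1.443651 ∈ [-1.6, -0.6) → IN Λ
#6 (2,11): internal coord 2 + (11)·λ' = -2.556349; -2.556349 ∉ [-1.6, -0.6) → out
#7 (2,7): internal coord 2 + (7)·λ' = -0.899495; -0.899495 ∈ [-1.6, -0.6) → IN Λ
#8 (-3,-5): internal coord -3 + (-5)·λ' = -0.928932; -0.928932 ∈ [-1.6, -0.6) → IN Λ

2, 3, 5, 7, 8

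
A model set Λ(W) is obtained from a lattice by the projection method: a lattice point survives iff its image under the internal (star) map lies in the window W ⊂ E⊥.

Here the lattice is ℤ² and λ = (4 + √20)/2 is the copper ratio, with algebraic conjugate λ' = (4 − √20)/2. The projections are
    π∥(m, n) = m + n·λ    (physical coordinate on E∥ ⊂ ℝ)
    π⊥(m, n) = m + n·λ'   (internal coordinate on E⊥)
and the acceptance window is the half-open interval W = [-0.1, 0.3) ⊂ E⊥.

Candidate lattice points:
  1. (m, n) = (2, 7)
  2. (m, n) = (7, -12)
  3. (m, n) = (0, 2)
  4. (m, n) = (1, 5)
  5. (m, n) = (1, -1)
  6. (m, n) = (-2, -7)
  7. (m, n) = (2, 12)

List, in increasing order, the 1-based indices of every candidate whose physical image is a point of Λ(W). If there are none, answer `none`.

none

λ' = (4−√20)/2 ≈ -0.236068.
candidate 1: (m,n)=(2,7) → π∥ = 2+7·λ ≈ 31.652476, π⊥ = 2+7·λ' ≈ 0.347524 ∉ [-0.1, 0.3) ⇒ out
candidate 2: (m,n)=(7,-12) → π∥ = 7-12·λ ≈ -43.832816, π⊥ = 7-12·λ' ≈ 9.832816 ∉ [-0.1, 0.3) ⇒ out
candidate 3: (m,n)=(0,2) → π∥ = 0+2·λ ≈ 8.472136, π⊥ = 0+2·λ' ≈ -0.472136 ∉ [-0.1, 0.3) ⇒ out
candidate 4: (m,n)=(1,5) → π∥ = 1+5·λ ≈ 22.180340, π⊥ = 1+5·λ' ≈ -0.180340 ∉ [-0.1, 0.3) ⇒ out
candidate 5: (m,n)=(1,-1) → π∥ = 1-1·λ ≈ -3.236068, π⊥ = 1-1·λ' ≈ 1.236068 ∉ [-0.1, 0.3) ⇒ out
candidate 6: (m,n)=(-2,-7) → π∥ = -2-7·λ ≈ -31.652476, π⊥ = -2-7·λ' ≈ -0.347524 ∉ [-0.1, 0.3) ⇒ out
candidate 7: (m,n)=(2,12) → π∥ = 2+12·λ ≈ 52.832816, π⊥ = 2+12·λ' ≈ -0.832816 ∉ [-0.1, 0.3) ⇒ out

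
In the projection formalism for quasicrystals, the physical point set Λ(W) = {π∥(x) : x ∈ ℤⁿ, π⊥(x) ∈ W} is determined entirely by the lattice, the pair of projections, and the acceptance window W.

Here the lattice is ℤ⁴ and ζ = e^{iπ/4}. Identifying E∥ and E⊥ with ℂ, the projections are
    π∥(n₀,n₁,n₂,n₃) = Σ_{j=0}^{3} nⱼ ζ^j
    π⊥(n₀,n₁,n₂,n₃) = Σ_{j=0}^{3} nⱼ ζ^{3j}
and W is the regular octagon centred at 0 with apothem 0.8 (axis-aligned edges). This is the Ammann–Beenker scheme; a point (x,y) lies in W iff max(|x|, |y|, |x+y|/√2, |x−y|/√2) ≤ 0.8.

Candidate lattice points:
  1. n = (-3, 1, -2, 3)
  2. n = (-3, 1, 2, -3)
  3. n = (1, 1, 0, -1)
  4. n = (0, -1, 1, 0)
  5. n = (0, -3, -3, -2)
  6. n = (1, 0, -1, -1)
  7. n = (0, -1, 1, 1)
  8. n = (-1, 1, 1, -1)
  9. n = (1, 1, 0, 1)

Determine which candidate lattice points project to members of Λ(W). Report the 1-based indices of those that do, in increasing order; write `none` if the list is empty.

With ζ = e^{iπ/4} the internal vectors are ζ^0,ζ^3,ζ^6,ζ^9.
candidate 1: n = (-3, 1, -2, 3) → π⊥ ≈ (-1.585786, +4.828427); max(|x|,|y|,|x±y|/√2) = 4.828427 > 0.8 ⇒ ∉ W
candidate 2: n = (-3, 1, 2, -3) → π⊥ ≈ (-5.828427, -3.414214); max(|x|,|y|,|x±y|/√2) = 6.535534 > 0.8 ⇒ ∉ W
candidate 3: n = (1, 1, 0, -1) → π⊥ ≈ (-0.414214, +0.000000); max(|x|,|y|,|x±y|/√2) = 0.414214 ≤ 0.8 ⇒ ∈ W
candidate 4: n = (0, -1, 1, 0) → π⊥ ≈ (+0.707107, -1.707107); max(|x|,|y|,|x±y|/√2) = 1.707107 > 0.8 ⇒ ∉ W
candidate 5: n = (0, -3, -3, -2) → π⊥ ≈ (+0.707107, -0.535534); max(|x|,|y|,|x±y|/√2) = 0.878680 > 0.8 ⇒ ∉ W
candidate 6: n = (1, 0, -1, -1) → π⊥ ≈ (+0.292893, +0.292893); max(|x|,|y|,|x±y|/√2) = 0.414214 ≤ 0.8 ⇒ ∈ W
candidate 7: n = (0, -1, 1, 1) → π⊥ ≈ (+1.414214, -1.000000); max(|x|,|y|,|x±y|/√2) = 1.707107 > 0.8 ⇒ ∉ W
candidate 8: n = (-1, 1, 1, -1) → π⊥ ≈ (-2.414214, -1.000000); max(|x|,|y|,|x±y|/√2) = 2.414214 > 0.8 ⇒ ∉ W
candidate 9: n = (1, 1, 0, 1) → π⊥ ≈ (+1.000000, +1.414214); max(|x|,|y|,|x±y|/√2) = 1.707107 > 0.8 ⇒ ∉ W

3, 6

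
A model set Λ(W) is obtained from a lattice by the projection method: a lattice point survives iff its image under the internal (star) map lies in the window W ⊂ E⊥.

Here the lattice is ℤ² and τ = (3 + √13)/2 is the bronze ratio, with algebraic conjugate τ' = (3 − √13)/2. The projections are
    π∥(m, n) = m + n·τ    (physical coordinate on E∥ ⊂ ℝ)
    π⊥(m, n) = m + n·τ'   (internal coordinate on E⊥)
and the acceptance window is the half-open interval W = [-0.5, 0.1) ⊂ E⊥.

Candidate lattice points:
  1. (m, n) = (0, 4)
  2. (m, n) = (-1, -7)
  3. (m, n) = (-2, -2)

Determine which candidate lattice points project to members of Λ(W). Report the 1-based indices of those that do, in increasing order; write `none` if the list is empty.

Numerically τ ≈ 3.30278 and τ' = −1/τ ≈ -0.30278.
#1 (0,4): internal coord 0 + (4)·τ' = -1.21110; -1.21110 ∉ [-0.5, 0.1) → out
#2 (-1,-7): internal coord -1 + (-7)·τ' = +1.11943; +1.11943 ∉ [-0.5, 0.1) → out
#3 (-2,-2): internal coord -2 + (-2)·τ' = -1.39445; -1.39445 ∉ [-0.5, 0.1) → out

none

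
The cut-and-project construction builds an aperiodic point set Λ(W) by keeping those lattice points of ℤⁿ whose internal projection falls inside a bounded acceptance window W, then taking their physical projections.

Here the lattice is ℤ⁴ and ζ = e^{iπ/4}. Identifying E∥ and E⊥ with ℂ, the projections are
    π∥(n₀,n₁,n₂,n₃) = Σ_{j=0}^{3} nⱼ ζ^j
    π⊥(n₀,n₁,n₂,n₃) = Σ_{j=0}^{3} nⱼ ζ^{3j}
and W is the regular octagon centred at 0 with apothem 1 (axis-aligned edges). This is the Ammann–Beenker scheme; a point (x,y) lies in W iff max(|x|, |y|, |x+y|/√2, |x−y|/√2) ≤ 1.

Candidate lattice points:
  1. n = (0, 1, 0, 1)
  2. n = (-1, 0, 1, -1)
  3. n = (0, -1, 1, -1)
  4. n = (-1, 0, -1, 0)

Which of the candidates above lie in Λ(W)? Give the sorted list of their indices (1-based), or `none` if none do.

With ζ = e^{iπ/4} the internal vectors are ζ^0,ζ^3,ζ^6,ζ^9.
#1 (0, 1, 0, 1): internal (0.0000, 1.4142); octagon support 1.4142 vs apothem 1 → ∉ W
#2 (-1, 0, 1, -1): internal (-1.7071, -1.7071); octagon support 2.4142 vs apothem 1 → ∉ W
#3 (0, -1, 1, -1): internal (0.0000, -2.4142); octagon support 2.4142 vs apothem 1 → ∉ W
#4 (-1, 0, -1, 0): internal (-1.0000, 1.0000); octagon support 1.4142 vs apothem 1 → ∉ W

none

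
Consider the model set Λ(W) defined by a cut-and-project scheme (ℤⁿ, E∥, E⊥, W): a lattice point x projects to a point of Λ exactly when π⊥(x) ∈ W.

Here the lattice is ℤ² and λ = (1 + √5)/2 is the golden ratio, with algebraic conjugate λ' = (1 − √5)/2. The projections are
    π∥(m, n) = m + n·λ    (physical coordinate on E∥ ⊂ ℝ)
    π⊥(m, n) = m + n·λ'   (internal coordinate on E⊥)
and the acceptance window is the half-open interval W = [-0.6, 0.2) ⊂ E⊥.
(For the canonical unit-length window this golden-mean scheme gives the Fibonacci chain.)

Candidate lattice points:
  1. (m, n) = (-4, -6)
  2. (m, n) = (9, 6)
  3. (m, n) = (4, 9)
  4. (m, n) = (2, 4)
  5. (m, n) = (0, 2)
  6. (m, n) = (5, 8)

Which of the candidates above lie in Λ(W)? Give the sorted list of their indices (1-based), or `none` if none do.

Compute λ' = (1−√5)/2 = -0.6180, so π⊥(m,n) = m -0.6180·n.
#1 (-4,-6): internal coord -4 + (-6)·λ' = -0.2918; -0.2918 ∈ [-0.6, 0.2) → IN Λ
#2 (9,6): internal coord 9 + (6)·λ' = +5.2918; +5.2918 ∉ [-0.6, 0.2) → out
#3 (4,9): internal coord 4 + (9)·λ' = -1.5623; -1.5623 ∉ [-0.6, 0.2) → out
#4 (2,4): internal coord 2 + (4)·λ' = -0.4721; -0.4721 ∈ [-0.6, 0.2) → IN Λ
#5 (0,2): internal coord 0 + (2)·λ' = -1.2361; -1.2361 ∉ [-0.6, 0.2) → out
#6 (5,8): internal coord 5 + (8)·λ' = +0.0557; +0.0557 ∈ [-0.6, 0.2) → IN Λ

1, 4, 6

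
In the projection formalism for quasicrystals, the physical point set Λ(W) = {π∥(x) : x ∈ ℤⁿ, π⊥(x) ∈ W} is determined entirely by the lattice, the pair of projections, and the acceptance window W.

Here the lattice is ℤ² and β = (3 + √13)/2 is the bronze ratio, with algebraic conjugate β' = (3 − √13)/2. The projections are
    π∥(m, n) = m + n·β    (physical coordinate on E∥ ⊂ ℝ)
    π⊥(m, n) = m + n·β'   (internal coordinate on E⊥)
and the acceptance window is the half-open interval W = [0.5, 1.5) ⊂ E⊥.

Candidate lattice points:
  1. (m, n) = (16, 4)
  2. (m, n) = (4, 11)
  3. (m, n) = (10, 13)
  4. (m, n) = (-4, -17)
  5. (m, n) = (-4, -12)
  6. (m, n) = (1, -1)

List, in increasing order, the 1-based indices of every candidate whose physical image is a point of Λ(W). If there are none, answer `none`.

Numerically β ≈ 3.302776 and β' = −1/β ≈ -0.302776.
candidate 1: (m,n)=(16,4) → π∥ = 16+4·β ≈ 29.211103, π⊥ = 16+4·β' ≈ 14.788897 ∉ [0.5, 1.5) ⇒ out
candidate 2: (m,n)=(4,11) → π∥ = 4+11·β ≈ 40.330532, π⊥ = 4+11·β' ≈ 0.669468 ∈ [0.5, 1.5) ⇒ IN Λ
candidate 3: (m,n)=(10,13) → π∥ = 10+13·β ≈ 52.936083, π⊥ = 10+13·β' ≈ 6.063917 ∉ [0.5, 1.5) ⇒ out
candidate 4: (m,n)=(-4,-17) → π∥ = -4-17·β ≈ -60.147186, π⊥ = -4-17·β' ≈ 1.147186 ∈ [0.5, 1.5) ⇒ IN Λ
candidate 5: (m,n)=(-4,-12) → π∥ = -4-12·β ≈ -43.633308, π⊥ = -4-12·β' ≈ -0.366692 ∉ [0.5, 1.5) ⇒ out
candidate 6: (m,n)=(1,-1) → π∥ = 1-1·β ≈ -2.302776, π⊥ = 1-1·β' ≈ 1.302776 ∈ [0.5, 1.5) ⇒ IN Λ

2, 4, 6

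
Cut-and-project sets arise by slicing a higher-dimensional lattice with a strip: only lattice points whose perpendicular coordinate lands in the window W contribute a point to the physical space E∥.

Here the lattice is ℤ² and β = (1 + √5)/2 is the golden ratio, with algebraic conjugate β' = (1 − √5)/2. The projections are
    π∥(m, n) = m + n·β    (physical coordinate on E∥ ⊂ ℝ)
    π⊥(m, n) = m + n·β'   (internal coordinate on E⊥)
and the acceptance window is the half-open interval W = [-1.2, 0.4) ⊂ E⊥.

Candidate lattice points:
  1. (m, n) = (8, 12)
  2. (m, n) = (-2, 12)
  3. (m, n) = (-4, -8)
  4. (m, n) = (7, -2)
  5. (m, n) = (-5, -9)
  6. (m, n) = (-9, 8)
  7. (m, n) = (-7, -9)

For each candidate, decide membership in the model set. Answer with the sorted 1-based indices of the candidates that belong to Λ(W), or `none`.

β' = (1−√5)/2 ≈ -0.6180.
candidate 1: (m,n)=(8,12) → π∥ = 8+12·β ≈ 27.4164, π⊥ = 8+12·β' ≈ 0.5836 ∉ [-1.2, 0.4) ⇒ out
candidate 2: (m,n)=(-2,12) → π∥ = -2+12·β ≈ 17.4164, π⊥ = -2+12·β' ≈ -9.4164 ∉ [-1.2, 0.4) ⇒ out
candidate 3: (m,n)=(-4,-8) → π∥ = -4-8·β ≈ -16.9443, π⊥ = -4-8·β' ≈ 0.9443 ∉ [-1.2, 0.4) ⇒ out
candidate 4: (m,n)=(7,-2) → π∥ = 7-2·β ≈ 3.7639, π⊥ = 7-2·β' ≈ 8.2361 ∉ [-1.2, 0.4) ⇒ out
candidate 5: (m,n)=(-5,-9) → π∥ = -5-9·β ≈ -19.5623, π⊥ = -5-9·β' ≈ 0.5623 ∉ [-1.2, 0.4) ⇒ out
candidate 6: (m,n)=(-9,8) → π∥ = -9+8·β ≈ 3.9443, π⊥ = -9+8·β' ≈ -13.9443 ∉ [-1.2, 0.4) ⇒ out
candidate 7: (m,n)=(-7,-9) → π∥ = -7-9·β ≈ -21.5623, π⊥ = -7-9·β' ≈ -1.4377 ∉ [-1.2, 0.4) ⇒ out

none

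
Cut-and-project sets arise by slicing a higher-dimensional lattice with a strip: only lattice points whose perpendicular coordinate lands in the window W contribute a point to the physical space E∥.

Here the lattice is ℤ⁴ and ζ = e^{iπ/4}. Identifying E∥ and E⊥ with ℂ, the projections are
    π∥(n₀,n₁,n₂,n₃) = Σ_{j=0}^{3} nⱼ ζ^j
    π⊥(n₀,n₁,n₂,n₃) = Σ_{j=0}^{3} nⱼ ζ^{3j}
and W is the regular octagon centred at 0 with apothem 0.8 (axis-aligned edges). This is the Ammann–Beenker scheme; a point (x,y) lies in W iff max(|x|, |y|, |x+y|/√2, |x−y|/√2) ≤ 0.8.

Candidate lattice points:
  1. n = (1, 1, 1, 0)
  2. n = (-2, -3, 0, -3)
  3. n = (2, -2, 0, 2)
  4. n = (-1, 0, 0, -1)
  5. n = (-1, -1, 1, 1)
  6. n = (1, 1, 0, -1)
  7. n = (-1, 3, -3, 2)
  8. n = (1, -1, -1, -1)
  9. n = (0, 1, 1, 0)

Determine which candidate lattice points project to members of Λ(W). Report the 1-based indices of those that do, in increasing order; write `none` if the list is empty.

π⊥(n) = n₀ + n₁ζ³ + n₂ζ⁶ + n₃ζ⁹ where ζ = e^{iπ/4}.
#1 (1, 1, 1, 0): internal (0.2929, -0.2929); octagon support 0.4142 vs apothem 0.8 → ∈ W
#2 (-2, -3, 0, -3): internal (-2.0000, -4.2426); octagon support 4.4142 vs apothem 0.8 → ∉ W
#3 (2, -2, 0, 2): internal (4.8284, 0.0000); octagon support 4.8284 vs apothem 0.8 → ∉ W
#4 (-1, 0, 0, -1): internal (-1.7071, -0.7071); octagon support 1.7071 vs apothem 0.8 → ∉ W
#5 (-1, -1, 1, 1): internal (0.4142, -1.0000); octagon support 1.0000 vs apothem 0.8 → ∉ W
#6 (1, 1, 0, -1): internal (-0.4142, 0.0000); octagon support 0.4142 vs apothem 0.8 → ∈ W
#7 (-1, 3, -3, 2): internal (-1.7071, 6.5355); octagon support 6.5355 vs apothem 0.8 → ∉ W
#8 (1, -1, -1, -1): internal (1.0000, -0.4142); octagon support 1.0000 vs apothem 0.8 → ∉ W
#9 (0, 1, 1, 0): internal (-0.7071, -0.2929); octagon support 0.7071 vs apothem 0.8 → ∈ W

1, 6, 9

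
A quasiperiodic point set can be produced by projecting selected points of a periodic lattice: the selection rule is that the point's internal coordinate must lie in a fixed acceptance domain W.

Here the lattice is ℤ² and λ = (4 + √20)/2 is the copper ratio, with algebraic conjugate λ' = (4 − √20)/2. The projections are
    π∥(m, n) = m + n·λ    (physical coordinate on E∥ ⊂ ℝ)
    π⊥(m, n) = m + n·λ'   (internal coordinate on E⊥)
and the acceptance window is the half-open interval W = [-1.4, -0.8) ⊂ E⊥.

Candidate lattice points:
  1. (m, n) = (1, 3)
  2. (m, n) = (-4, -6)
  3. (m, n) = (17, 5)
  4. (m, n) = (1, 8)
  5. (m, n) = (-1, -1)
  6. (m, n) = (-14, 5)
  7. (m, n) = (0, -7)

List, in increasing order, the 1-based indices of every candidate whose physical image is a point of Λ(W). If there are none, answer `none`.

4

λ' = (4−√20)/2 ≈ -0.2361.
candidate 1: (m,n)=(1,3) → π∥ = 1+3·λ ≈ 13.7082, π⊥ = 1+3·λ' ≈ 0.2918 ∉ [-1.4, -0.8) ⇒ out
candidate 2: (m,n)=(-4,-6) → π∥ = -4-6·λ ≈ -29.4164, π⊥ = -4-6·λ' ≈ -2.5836 ∉ [-1.4, -0.8) ⇒ out
candidate 3: (m,n)=(17,5) → π∥ = 17+5·λ ≈ 38.1803, π⊥ = 17+5·λ' ≈ 15.8197 ∉ [-1.4, -0.8) ⇒ out
candidate 4: (m,n)=(1,8) → π∥ = 1+8·λ ≈ 34.8885, π⊥ = 1+8·λ' ≈ -0.8885 ∈ [-1.4, -0.8) ⇒ IN Λ
candidate 5: (m,n)=(-1,-1) → π∥ = -1-1·λ ≈ -5.2361, π⊥ = -1-1·λ' ≈ -0.7639 ∉ [-1.4, -0.8) ⇒ out
candidate 6: (m,n)=(-14,5) → π∥ = -14+5·λ ≈ 7.1803, π⊥ = -14+5·λ' ≈ -15.1803 ∉ [-1.4, -0.8) ⇒ out
candidate 7: (m,n)=(0,-7) → π∥ = 0-7·λ ≈ -29.6525, π⊥ = 0-7·λ' ≈ 1.6525 ∉ [-1.4, -0.8) ⇒ out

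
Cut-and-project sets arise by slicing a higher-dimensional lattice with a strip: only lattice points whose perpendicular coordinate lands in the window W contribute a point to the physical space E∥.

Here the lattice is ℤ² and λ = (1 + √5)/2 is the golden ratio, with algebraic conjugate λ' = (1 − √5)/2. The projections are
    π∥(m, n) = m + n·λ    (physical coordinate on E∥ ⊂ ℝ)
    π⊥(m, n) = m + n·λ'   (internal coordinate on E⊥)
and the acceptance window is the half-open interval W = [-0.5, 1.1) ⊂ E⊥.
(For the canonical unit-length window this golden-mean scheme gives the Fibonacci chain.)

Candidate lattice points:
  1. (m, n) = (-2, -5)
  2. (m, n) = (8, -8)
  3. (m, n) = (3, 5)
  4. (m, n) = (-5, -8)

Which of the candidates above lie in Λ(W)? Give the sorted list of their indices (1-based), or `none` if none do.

Numerically λ ≈ 1.61803 and λ' = −1/λ ≈ -0.61803.
#1 (-2,-5): internal coord -2 + (-5)·λ' = +1.09017; +1.09017 ∈ [-0.5, 1.1) → IN Λ
#2 (8,-8): internal coord 8 + (-8)·λ' = +12.94427; +12.94427 ∉ [-0.5, 1.1) → out
#3 (3,5): internal coord 3 + (5)·λ' = -0.09017; -0.09017 ∈ [-0.5, 1.1) → IN Λ
#4 (-5,-8): internal coord -5 + (-8)·λ' = -0.05573; -0.05573 ∈ [-0.5, 1.1) → IN Λ

1, 3, 4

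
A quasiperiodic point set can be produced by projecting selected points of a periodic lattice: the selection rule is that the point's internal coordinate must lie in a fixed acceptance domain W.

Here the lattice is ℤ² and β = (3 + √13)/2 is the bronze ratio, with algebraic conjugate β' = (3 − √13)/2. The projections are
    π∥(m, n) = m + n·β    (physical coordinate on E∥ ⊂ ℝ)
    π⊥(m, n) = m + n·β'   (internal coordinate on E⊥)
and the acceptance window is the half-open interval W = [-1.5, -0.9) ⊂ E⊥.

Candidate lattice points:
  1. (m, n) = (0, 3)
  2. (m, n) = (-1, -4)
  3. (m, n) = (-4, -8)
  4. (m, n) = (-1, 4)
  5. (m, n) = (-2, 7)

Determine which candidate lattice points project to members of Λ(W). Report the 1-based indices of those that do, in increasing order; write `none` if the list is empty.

Compute β' = (3−√13)/2 = -0.302776, so π⊥(m,n) = m -0.302776·n.
[1] lift (0,3): star map gives -0.908327; window check -1.5 ≤ -0.908327 < -0.9 is true → IN Λ
[2] lift (-1,-4): star map gives 0.211103; window check -1.5 ≤ 0.211103 < -0.9 is false → out
[3] lift (-4,-8): star map gives -1.577795; window check -1.5 ≤ -1.577795 < -0.9 is false → out
[4] lift (-1,4): star map gives -2.211103; window check -1.5 ≤ -2.211103 < -0.9 is false → out
[5] lift (-2,7): star map gives -4.119429; window check -1.5 ≤ -4.119429 < -0.9 is false → out

1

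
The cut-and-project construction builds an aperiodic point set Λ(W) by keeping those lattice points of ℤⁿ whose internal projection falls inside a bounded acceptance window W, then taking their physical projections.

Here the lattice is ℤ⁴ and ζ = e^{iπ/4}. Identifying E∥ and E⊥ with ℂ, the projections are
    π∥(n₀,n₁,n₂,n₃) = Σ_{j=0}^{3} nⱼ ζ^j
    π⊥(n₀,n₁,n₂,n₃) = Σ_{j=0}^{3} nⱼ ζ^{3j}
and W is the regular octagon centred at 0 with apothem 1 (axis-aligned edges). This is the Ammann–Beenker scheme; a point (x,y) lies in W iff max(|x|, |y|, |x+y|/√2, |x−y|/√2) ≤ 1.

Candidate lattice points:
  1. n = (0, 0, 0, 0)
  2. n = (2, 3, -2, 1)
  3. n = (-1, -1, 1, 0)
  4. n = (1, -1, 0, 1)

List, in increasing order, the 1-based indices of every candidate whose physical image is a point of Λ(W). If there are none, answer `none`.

With ζ = e^{iπ/4} the internal vectors are ζ^0,ζ^3,ζ^6,ζ^9.
candidate 1: n = (0, 0, 0, 0) → π⊥ ≈ (+0.000000, +0.000000); max(|x|,|y|,|x±y|/√2) = 0.000000 ≤ 1 ⇒ ∈ W
candidate 2: n = (2, 3, -2, 1) → π⊥ ≈ (+0.585786, +4.828427); max(|x|,|y|,|x±y|/√2) = 4.828427 > 1 ⇒ ∉ W
candidate 3: n = (-1, -1, 1, 0) → π⊥ ≈ (-0.292893, -1.707107); max(|x|,|y|,|x±y|/√2) = 1.707107 > 1 ⇒ ∉ W
candidate 4: n = (1, -1, 0, 1) → π⊥ ≈ (+2.414214, +0.000000); max(|x|,|y|,|x±y|/√2) = 2.414214 > 1 ⇒ ∉ W

1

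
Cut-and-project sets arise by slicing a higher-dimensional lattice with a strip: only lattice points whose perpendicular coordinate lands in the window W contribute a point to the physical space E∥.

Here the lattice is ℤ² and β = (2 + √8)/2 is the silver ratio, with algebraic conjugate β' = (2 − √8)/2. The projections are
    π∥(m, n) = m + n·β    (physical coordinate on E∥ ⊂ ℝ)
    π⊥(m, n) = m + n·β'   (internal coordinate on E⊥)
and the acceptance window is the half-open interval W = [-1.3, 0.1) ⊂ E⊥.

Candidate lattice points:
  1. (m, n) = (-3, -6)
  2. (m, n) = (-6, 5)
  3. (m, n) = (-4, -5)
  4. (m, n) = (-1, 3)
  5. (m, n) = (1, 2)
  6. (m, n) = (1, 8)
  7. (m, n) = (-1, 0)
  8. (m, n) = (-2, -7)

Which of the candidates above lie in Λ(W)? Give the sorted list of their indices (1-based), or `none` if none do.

1, 7

Numerically β ≈ 2.41421 and β' = −1/β ≈ -0.41421.
candidate 1: (m,n)=(-3,-6) → π∥ = -3-6·β ≈ -17.48528, π⊥ = -3-6·β' ≈ -0.51472 ∈ [-1.3, 0.1) ⇒ IN Λ
candidate 2: (m,n)=(-6,5) → π∥ = -6+5·β ≈ 6.07107, π⊥ = -6+5·β' ≈ -8.07107 ∉ [-1.3, 0.1) ⇒ out
candidate 3: (m,n)=(-4,-5) → π∥ = -4-5·β ≈ -16.07107, π⊥ = -4-5·β' ≈ -1.92893 ∉ [-1.3, 0.1) ⇒ out
candidate 4: (m,n)=(-1,3) → π∥ = -1+3·β ≈ 6.24264, π⊥ = -1+3·β' ≈ -2.24264 ∉ [-1.3, 0.1) ⇒ out
candidate 5: (m,n)=(1,2) → π∥ = 1+2·β ≈ 5.82843, π⊥ = 1+2·β' ≈ 0.17157 ∉ [-1.3, 0.1) ⇒ out
candidate 6: (m,n)=(1,8) → π∥ = 1+8·β ≈ 20.31371, π⊥ = 1+8·β' ≈ -2.31371 ∉ [-1.3, 0.1) ⇒ out
candidate 7: (m,n)=(-1,0) → π∥ = -1+0·β ≈ -1.00000, π⊥ = -1+0·β' ≈ -1.00000 ∈ [-1.3, 0.1) ⇒ IN Λ
candidate 8: (m,n)=(-2,-7) → π∥ = -2-7·β ≈ -18.89949, π⊥ = -2-7·β' ≈ 0.89949 ∉ [-1.3, 0.1) ⇒ out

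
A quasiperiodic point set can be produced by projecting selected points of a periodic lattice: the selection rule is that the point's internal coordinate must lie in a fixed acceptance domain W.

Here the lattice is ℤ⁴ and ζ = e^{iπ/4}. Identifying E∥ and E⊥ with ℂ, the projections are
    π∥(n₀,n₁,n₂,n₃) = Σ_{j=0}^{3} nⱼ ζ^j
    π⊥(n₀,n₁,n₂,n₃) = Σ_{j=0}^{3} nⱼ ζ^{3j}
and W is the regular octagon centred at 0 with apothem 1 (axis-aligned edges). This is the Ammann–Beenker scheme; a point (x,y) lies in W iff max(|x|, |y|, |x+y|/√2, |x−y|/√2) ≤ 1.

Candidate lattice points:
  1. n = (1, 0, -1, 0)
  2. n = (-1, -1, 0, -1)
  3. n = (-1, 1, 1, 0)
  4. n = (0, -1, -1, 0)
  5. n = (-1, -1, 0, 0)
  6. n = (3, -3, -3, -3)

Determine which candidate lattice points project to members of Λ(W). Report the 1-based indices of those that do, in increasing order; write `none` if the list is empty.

With ζ = e^{iπ/4} the internal vectors are ζ^0,ζ^3,ζ^6,ζ^9.
candidate 1: n = (1, 0, -1, 0) → π⊥ ≈ (+1.0000, +1.0000); max(|x|,|y|,|x±y|/√2) = 1.4142 > 1 ⇒ ∉ W
candidate 2: n = (-1, -1, 0, -1) → π⊥ ≈ (-1.0000, -1.4142); max(|x|,|y|,|x±y|/√2) = 1.7071 > 1 ⇒ ∉ W
candidate 3: n = (-1, 1, 1, 0) → π⊥ ≈ (-1.7071, -0.2929); max(|x|,|y|,|x±y|/√2) = 1.7071 > 1 ⇒ ∉ W
candidate 4: n = (0, -1, -1, 0) → π⊥ ≈ (+0.7071, +0.2929); max(|x|,|y|,|x±y|/√2) = 0.7071 ≤ 1 ⇒ ∈ W
candidate 5: n = (-1, -1, 0, 0) → π⊥ ≈ (-0.2929, -0.7071); max(|x|,|y|,|x±y|/√2) = 0.7071 ≤ 1 ⇒ ∈ W
candidate 6: n = (3, -3, -3, -3) → π⊥ ≈ (+3.0000, -1.2426); max(|x|,|y|,|x±y|/√2) = 3.0000 > 1 ⇒ ∉ W

4, 5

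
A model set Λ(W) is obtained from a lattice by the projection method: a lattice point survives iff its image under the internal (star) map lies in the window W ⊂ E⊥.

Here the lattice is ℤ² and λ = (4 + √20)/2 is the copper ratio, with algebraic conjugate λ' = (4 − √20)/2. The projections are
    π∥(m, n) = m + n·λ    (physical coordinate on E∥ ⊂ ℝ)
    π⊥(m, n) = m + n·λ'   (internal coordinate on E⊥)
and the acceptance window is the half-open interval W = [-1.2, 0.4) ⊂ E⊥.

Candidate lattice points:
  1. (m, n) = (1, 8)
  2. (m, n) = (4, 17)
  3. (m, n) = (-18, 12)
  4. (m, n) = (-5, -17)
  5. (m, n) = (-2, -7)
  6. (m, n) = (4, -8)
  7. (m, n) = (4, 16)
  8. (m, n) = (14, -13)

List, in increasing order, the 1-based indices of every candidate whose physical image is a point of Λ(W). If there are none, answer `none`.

λ' = (4−√20)/2 ≈ -0.23607.
#1 (1,8): internal coord 1 + (8)·λ' = -0.88854; -0.88854 ∈ [-1.2, 0.4) → IN Λ
#2 (4,17): internal coord 4 + (17)·λ' = -0.01316; -0.01316 ∈ [-1.2, 0.4) → IN Λ
#3 (-18,12): internal coord -18 + (12)·λ' = -20.83282; -20.83282 ∉ [-1.2, 0.4) → out
#4 (-5,-17): internal coord -5 + (-17)·λ' = -0.98684; -0.98684 ∈ [-1.2, 0.4) → IN Λ
#5 (-2,-7): internal coord -2 + (-7)·λ' = -0.34752; -0.34752 ∈ [-1.2, 0.4) → IN Λ
#6 (4,-8): internal coord 4 + (-8)·λ' = +5.88854; +5.88854 ∉ [-1.2, 0.4) → out
#7 (4,16): internal coord 4 + (16)·λ' = +0.22291; +0.22291 ∈ [-1.2, 0.4) → IN Λ
#8 (14,-13): internal coord 14 + (-13)·λ' = +17.06888; +17.06888 ∉ [-1.2, 0.4) → out

1, 2, 4, 5, 7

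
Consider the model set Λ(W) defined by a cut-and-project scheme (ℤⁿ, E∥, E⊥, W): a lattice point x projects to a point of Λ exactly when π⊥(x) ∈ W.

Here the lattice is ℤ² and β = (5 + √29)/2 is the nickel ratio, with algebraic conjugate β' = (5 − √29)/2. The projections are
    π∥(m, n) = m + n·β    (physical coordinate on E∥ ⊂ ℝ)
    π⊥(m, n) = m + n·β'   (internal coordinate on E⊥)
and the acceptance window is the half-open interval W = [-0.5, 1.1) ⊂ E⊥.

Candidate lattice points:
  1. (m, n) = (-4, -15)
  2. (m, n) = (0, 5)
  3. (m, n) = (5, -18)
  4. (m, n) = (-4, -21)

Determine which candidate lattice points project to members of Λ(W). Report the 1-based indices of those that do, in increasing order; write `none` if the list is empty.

Compute β' = (5−√29)/2 = -0.192582, so π⊥(m,n) = m -0.192582·n.
[1] lift (-4,-15): star map gives -1.111264; window check -0.5 ≤ -1.111264 < 1.1 is false → out
[2] lift (0,5): star map gives -0.962912; window check -0.5 ≤ -0.962912 < 1.1 is false → out
[3] lift (5,-18): star map gives 8.466483; window check -0.5 ≤ 8.466483 < 1.1 is false → out
[4] lift (-4,-21): star map gives 0.044230; window check -0.5 ≤ 0.044230 < 1.1 is true → IN Λ

4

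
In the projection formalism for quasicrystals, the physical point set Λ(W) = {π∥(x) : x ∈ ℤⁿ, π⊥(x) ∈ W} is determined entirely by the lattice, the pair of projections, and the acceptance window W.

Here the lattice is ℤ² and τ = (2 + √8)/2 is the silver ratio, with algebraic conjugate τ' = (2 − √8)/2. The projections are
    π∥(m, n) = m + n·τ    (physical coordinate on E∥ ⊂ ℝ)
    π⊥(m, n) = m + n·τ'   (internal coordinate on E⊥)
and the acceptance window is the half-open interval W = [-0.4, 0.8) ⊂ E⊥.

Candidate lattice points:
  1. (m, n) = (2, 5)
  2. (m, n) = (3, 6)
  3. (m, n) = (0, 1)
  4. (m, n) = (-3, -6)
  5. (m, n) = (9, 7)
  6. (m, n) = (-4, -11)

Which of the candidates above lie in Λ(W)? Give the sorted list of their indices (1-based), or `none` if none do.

Numerically τ ≈ 2.41421 and τ' = −1/τ ≈ -0.41421.
candidate 1: (m,n)=(2,5) → π∥ = 2+5·τ ≈ 14.07107, π⊥ = 2+5·τ' ≈ -0.07107 ∈ [-0.4, 0.8) ⇒ IN Λ
candidate 2: (m,n)=(3,6) → π∥ = 3+6·τ ≈ 17.48528, π⊥ = 3+6·τ' ≈ 0.51472 ∈ [-0.4, 0.8) ⇒ IN Λ
candidate 3: (m,n)=(0,1) → π∥ = 0+1·τ ≈ 2.41421, π⊥ = 0+1·τ' ≈ -0.41421 ∉ [-0.4, 0.8) ⇒ out
candidate 4: (m,n)=(-3,-6) → π∥ = -3-6·τ ≈ -17.48528, π⊥ = -3-6·τ' ≈ -0.51472 ∉ [-0.4, 0.8) ⇒ out
candidate 5: (m,n)=(9,7) → π∥ = 9+7·τ ≈ 25.89949, π⊥ = 9+7·τ' ≈ 6.10051 ∉ [-0.4, 0.8) ⇒ out
candidate 6: (m,n)=(-4,-11) → π∥ = -4-11·τ ≈ -30.55635, π⊥ = -4-11·τ' ≈ 0.55635 ∈ [-0.4, 0.8) ⇒ IN Λ

1, 2, 6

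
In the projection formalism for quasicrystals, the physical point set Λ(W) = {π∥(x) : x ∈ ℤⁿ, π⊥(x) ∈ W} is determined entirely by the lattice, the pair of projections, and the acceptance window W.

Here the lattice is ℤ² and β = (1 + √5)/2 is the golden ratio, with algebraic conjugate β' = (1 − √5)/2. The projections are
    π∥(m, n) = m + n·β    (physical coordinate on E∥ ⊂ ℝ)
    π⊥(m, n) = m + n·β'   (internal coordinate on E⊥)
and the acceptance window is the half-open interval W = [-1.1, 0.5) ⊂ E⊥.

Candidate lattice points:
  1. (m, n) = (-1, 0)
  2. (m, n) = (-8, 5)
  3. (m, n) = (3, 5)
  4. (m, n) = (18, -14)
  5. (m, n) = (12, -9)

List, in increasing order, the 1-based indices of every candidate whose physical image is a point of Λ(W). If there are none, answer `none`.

Compute β' = (1−√5)/2 = -0.6180, so π⊥(m,n) = m -0.6180·n.
[1] lift (-1,0): star map gives -1.0000; window check -1.1 ≤ -1.0000 < 0.5 is true → IN Λ
[2] lift (-8,5): star map gives -11.0902; window check -1.1 ≤ -11.0902 < 0.5 is false → out
[3] lift (3,5): star map gives -0.0902; window check -1.1 ≤ -0.0902 < 0.5 is true → IN Λ
[4] lift (18,-14): star map gives 26.6525; window check -1.1 ≤ 26.6525 < 0.5 is false → out
[5] lift (12,-9): star map gives 17.5623; window check -1.1 ≤ 17.5623 < 0.5 is false → out

1, 3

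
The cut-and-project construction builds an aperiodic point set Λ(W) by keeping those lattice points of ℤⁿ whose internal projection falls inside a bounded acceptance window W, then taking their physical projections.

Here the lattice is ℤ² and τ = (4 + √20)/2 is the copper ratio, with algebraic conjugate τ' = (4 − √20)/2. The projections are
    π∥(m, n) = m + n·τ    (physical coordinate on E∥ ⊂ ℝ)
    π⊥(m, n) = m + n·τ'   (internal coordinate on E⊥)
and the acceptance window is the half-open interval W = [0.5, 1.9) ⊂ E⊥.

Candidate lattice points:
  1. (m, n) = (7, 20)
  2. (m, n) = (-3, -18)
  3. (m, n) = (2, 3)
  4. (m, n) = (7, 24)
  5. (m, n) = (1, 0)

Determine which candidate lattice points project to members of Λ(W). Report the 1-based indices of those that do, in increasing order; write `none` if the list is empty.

τ' = (4−√20)/2 ≈ -0.236068.
#1 (7,20): internal coord 7 + (20)·τ' = +2.278640; +2.278640 ∉ [0.5, 1.9) → out
#2 (-3,-18): internal coord -3 + (-18)·τ' = +1.249224; +1.249224 ∈ [0.5, 1.9) → IN Λ
#3 (2,3): internal coord 2 + (3)·τ' = +1.291796; +1.291796 ∈ [0.5, 1.9) → IN Λ
#4 (7,24): internal coord 7 + (24)·τ' = +1.334369; +1.334369 ∈ [0.5, 1.9) → IN Λ
#5 (1,0): internal coord 1 + (0)·τ' = +1.000000; +1.000000 ∈ [0.5, 1.9) → IN Λ

2, 3, 4, 5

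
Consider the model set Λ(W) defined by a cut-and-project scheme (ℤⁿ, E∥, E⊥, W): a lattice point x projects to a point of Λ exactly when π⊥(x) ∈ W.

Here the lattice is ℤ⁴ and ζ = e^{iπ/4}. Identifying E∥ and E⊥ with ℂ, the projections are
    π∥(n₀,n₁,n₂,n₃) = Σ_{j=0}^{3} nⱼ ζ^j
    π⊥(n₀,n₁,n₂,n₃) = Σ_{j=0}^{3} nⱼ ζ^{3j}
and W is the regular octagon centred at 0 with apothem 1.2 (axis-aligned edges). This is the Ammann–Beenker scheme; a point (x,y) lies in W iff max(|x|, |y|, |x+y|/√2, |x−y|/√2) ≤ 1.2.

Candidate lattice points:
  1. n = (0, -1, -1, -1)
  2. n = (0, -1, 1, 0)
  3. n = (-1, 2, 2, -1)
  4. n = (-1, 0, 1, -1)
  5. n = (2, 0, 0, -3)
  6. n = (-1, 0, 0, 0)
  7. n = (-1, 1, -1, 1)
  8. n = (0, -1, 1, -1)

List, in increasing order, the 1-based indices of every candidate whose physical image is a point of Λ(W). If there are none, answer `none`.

Internal map: ζ^{3j} for j=0..3 gives (1,0), (−√2/2,√2/2), (0,−1), (√2/2,√2/2).
candidate 1: n = (0, -1, -1, -1) → π⊥ ≈ (+0.00000, -0.41421); max(|x|,|y|,|x±y|/√2) = 0.41421 ≤ 1.2 ⇒ ∈ W
candidate 2: n = (0, -1, 1, 0) → π⊥ ≈ (+0.70711, -1.70711); max(|x|,|y|,|x±y|/√2) = 1.70711 > 1.2 ⇒ ∉ W
candidate 3: n = (-1, 2, 2, -1) → π⊥ ≈ (-3.12132, -1.29289); max(|x|,|y|,|x±y|/√2) = 3.12132 > 1.2 ⇒ ∉ W
candidate 4: n = (-1, 0, 1, -1) → π⊥ ≈ (-1.70711, -1.70711); max(|x|,|y|,|x±y|/√2) = 2.41421 > 1.2 ⇒ ∉ W
candidate 5: n = (2, 0, 0, -3) → π⊥ ≈ (-0.12132, -2.12132); max(|x|,|y|,|x±y|/√2) = 2.12132 > 1.2 ⇒ ∉ W
candidate 6: n = (-1, 0, 0, 0) → π⊥ ≈ (-1.00000, +0.00000); max(|x|,|y|,|x±y|/√2) = 1.00000 ≤ 1.2 ⇒ ∈ W
candidate 7: n = (-1, 1, -1, 1) → π⊥ ≈ (-1.00000, +2.41421); max(|x|,|y|,|x±y|/√2) = 2.41421 > 1.2 ⇒ ∉ W
candidate 8: n = (0, -1, 1, -1) → π⊥ ≈ (+0.00000, -2.41421); max(|x|,|y|,|x±y|/√2) = 2.41421 > 1.2 ⇒ ∉ W

1, 6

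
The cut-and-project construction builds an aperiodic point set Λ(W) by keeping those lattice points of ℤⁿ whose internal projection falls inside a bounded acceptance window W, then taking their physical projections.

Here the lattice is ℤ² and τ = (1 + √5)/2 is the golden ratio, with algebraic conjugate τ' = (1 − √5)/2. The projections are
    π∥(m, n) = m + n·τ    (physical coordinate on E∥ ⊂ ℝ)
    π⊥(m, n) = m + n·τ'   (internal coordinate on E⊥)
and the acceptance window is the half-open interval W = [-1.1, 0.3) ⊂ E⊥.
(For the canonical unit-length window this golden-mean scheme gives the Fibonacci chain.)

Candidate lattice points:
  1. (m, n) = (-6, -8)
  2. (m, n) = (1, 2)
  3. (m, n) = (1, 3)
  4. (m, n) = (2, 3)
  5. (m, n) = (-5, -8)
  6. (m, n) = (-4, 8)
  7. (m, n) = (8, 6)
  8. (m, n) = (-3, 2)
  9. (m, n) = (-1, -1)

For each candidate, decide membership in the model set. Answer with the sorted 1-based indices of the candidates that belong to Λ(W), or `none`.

Numerically τ ≈ 1.61803 and τ' = −1/τ ≈ -0.61803.
[1] lift (-6,-8): star map gives -1.05573; window check -1.1 ≤ -1.05573 < 0.3 is true → IN Λ
[2] lift (1,2): star map gives -0.23607; window check -1.1 ≤ -0.23607 < 0.3 is true → IN Λ
[3] lift (1,3): star map gives -0.85410; window check -1.1 ≤ -0.85410 < 0.3 is true → IN Λ
[4] lift (2,3): star map gives 0.14590; window check -1.1 ≤ 0.14590 < 0.3 is true → IN Λ
[5] lift (-5,-8): star map gives -0.05573; window check -1.1 ≤ -0.05573 < 0.3 is true → IN Λ
[6] lift (-4,8): star map gives -8.94427; window check -1.1 ≤ -8.94427 < 0.3 is false → out
[7] lift (8,6): star map gives 4.29180; window check -1.1 ≤ 4.29180 < 0.3 is false → out
[8] lift (-3,2): star map gives -4.23607; window check -1.1 ≤ -4.23607 < 0.3 is false → out
[9] lift (-1,-1): star map gives -0.38197; window check -1.1 ≤ -0.38197 < 0.3 is true → IN Λ

1, 2, 3, 4, 5, 9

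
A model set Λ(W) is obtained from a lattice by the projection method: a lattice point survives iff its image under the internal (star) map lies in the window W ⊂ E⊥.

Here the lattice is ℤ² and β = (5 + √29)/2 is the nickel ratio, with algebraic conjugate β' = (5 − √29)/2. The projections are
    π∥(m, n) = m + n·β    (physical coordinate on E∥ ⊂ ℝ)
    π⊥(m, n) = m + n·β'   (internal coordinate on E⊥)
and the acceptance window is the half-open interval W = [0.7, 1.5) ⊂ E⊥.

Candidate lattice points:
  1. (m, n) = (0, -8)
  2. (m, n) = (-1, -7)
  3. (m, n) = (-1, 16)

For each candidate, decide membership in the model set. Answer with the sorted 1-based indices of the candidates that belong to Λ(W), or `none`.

none

Compute β' = (5−√29)/2 = -0.19258, so π⊥(m,n) = m -0.19258·n.
candidate 1: (m,n)=(0,-8) → π∥ = 0-8·β ≈ -41.54066, π⊥ = 0-8·β' ≈ 1.54066 ∉ [0.7, 1.5) ⇒ out
candidate 2: (m,n)=(-1,-7) → π∥ = -1-7·β ≈ -37.34808, π⊥ = -1-7·β' ≈ 0.34808 ∉ [0.7, 1.5) ⇒ out
candidate 3: (m,n)=(-1,16) → π∥ = -1+16·β ≈ 82.08132, π⊥ = -1+16·β' ≈ -4.08132 ∉ [0.7, 1.5) ⇒ out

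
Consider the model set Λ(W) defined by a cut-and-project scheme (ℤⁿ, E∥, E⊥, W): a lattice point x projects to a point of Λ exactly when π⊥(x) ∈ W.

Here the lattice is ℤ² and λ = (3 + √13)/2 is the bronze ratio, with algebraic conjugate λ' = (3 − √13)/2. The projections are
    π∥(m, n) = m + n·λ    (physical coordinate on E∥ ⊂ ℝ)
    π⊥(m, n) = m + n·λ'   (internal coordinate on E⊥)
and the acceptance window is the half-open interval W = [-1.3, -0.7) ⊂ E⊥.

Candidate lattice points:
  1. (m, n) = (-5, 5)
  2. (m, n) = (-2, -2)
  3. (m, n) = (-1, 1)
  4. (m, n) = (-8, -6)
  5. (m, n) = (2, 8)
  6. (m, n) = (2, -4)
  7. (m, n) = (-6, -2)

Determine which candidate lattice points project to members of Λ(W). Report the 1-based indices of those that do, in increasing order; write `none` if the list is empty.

λ' = (3−√13)/2 ≈ -0.30278.
candidate 1: (m,n)=(-5,5) → π∥ = -5+5·λ ≈ 11.51388, π⊥ = -5+5·λ' ≈ -6.51388 ∉ [-1.3, -0.7) ⇒ out
candidate 2: (m,n)=(-2,-2) → π∥ = -2-2·λ ≈ -8.60555, π⊥ = -2-2·λ' ≈ -1.39445 ∉ [-1.3, -0.7) ⇒ out
candidate 3: (m,n)=(-1,1) → π∥ = -1+1·λ ≈ 2.30278, π⊥ = -1+1·λ' ≈ -1.30278 ∉ [-1.3, -0.7) ⇒ out
candidate 4: (m,n)=(-8,-6) → π∥ = -8-6·λ ≈ -27.81665, π⊥ = -8-6·λ' ≈ -6.18335 ∉ [-1.3, -0.7) ⇒ out
candidate 5: (m,n)=(2,8) → π∥ = 2+8·λ ≈ 28.42221, π⊥ = 2+8·λ' ≈ -0.42221 ∉ [-1.3, -0.7) ⇒ out
candidate 6: (m,n)=(2,-4) → π∥ = 2-4·λ ≈ -11.21110, π⊥ = 2-4·λ' ≈ 3.21110 ∉ [-1.3, -0.7) ⇒ out
candidate 7: (m,n)=(-6,-2) → π∥ = -6-2·λ ≈ -12.60555, π⊥ = -6-2·λ' ≈ -5.39445 ∉ [-1.3, -0.7) ⇒ out

none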